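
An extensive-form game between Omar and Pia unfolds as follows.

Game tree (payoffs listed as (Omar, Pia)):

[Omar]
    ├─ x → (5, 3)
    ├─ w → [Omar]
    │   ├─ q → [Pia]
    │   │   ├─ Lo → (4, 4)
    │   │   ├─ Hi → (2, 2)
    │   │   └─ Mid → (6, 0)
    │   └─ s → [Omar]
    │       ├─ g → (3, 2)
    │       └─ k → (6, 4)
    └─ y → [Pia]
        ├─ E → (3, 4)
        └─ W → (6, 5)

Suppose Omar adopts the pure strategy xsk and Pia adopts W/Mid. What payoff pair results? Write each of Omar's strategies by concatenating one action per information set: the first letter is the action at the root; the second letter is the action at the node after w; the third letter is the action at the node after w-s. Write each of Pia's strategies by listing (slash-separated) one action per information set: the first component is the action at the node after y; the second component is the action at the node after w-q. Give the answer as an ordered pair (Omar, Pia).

(5, 3)

Trace the play path from the root:
  Omar plays x
→ terminal payoff (5, 3).
(Omar's choice at the node after w is never reached on this path, so it doesn't affect the outcome.)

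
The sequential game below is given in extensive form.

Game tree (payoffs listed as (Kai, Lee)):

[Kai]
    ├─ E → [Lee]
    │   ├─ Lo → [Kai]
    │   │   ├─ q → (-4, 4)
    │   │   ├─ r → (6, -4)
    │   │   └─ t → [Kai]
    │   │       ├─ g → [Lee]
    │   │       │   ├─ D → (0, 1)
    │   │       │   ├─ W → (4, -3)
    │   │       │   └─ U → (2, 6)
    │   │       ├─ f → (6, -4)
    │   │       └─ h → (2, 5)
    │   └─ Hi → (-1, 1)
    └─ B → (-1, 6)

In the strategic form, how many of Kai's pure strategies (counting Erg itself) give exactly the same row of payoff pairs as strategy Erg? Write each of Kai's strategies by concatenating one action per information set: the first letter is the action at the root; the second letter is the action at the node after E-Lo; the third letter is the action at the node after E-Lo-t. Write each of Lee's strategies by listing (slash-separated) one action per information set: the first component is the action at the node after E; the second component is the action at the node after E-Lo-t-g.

4

Row for Erg (columns Lo/D, Lo/W, Lo/U, Hi/D, Hi/W, Hi/U): (6,-4) (6,-4) (6,-4) (-1,1) (-1,1) (-1,1).
Under Erg, Kai's choice at the node after E-Lo-t can never be reached regardless of what Lee does, so varying those choices leaves every outcome unchanged.
Holding the reachable choices fixed and varying the unreachable one freely already gives 3 equivalent strategies.
Checking the remaining rows, Etf also happen to give the same payoffs in every column, bringing the total to 4: Erg, Erf, Erh, Etf.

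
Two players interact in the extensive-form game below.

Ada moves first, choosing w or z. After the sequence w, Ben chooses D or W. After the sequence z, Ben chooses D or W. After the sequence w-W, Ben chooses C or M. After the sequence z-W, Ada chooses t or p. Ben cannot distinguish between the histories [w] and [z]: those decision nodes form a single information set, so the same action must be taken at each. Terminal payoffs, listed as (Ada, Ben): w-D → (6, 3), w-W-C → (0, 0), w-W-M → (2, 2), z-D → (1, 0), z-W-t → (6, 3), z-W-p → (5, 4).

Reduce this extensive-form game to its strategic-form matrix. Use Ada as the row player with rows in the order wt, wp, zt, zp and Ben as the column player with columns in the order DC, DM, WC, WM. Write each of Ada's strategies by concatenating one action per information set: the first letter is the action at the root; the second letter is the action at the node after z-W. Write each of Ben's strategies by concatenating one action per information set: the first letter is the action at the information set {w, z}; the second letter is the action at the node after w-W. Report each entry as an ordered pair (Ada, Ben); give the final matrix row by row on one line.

Row wt: DC→(6,3), DM→(6,3), WC→(0,0), WM→(2,2)
Row wp: DC→(6,3), DM→(6,3), WC→(0,0), WM→(2,2)
Row zt: DC→(1,0), DM→(1,0), WC→(6,3), WM→(6,3)
Row zp: DC→(1,0), DM→(1,0), WC→(5,4), WM→(5,4)

wt: (6,3) (6,3) (0,0) (2,2) | wp: (6,3) (6,3) (0,0) (2,2) | zt: (1,0) (1,0) (6,3) (6,3) | zp: (1,0) (1,0) (5,4) (5,4)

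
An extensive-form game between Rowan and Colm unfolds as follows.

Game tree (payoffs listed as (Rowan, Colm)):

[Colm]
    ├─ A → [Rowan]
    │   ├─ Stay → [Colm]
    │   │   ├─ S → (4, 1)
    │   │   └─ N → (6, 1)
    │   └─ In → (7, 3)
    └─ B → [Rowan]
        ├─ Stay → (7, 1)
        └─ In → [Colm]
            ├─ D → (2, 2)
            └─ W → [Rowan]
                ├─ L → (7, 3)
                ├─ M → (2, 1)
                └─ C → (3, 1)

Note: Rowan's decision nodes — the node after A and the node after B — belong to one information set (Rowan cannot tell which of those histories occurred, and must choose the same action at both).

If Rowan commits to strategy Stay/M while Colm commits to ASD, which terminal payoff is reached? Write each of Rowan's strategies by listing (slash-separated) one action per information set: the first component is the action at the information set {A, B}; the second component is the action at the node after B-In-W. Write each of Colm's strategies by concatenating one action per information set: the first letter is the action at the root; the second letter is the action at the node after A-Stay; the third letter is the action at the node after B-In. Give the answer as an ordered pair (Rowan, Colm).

Trace the play path from the root:
  Colm plays A
  Rowan plays Stay at [A]
  Colm plays S at [A-Stay]
→ terminal payoff (4, 1).
(Rowan's choice at the node after B-In-W is never reached on this path, so it doesn't affect the outcome.)

(4, 1)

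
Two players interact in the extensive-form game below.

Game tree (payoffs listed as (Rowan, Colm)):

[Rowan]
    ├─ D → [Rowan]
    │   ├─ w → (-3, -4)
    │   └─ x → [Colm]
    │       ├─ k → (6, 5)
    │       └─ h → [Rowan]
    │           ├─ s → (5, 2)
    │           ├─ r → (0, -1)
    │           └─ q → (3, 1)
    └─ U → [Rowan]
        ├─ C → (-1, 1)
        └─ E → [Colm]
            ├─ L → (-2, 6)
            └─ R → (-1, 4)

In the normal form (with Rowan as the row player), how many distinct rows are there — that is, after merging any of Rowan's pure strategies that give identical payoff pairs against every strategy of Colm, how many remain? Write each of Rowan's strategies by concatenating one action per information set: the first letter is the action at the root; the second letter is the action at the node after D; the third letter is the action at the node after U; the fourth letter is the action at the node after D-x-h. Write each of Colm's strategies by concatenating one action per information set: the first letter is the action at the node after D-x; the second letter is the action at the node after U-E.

Rowan has 24 pure strategies: DwCs, DwCr, DwCq, DwEs, DwEr, DwEq, DxCs, DxCr, DxCq, DxEs, DxEr, DxEq, UwCs, UwCr, UwCq, UwEs, UwEr, UwEq, UxCs, UxCr, UxCq, UxEs, UxEr, UxEq. Columns: kL, kR, hL, hR.
{DwCs, DwCr, DwCq, DwEs, DwEr, DwEq} → row (-3,-4) (-3,-4) (-3,-4) (-3,-4)
{DxCs, DxEs} → row (6,5) (6,5) (5,2) (5,2)
{DxCr, DxEr} → row (6,5) (6,5) (0,-1) (0,-1)
{DxCq, DxEq} → row (6,5) (6,5) (3,1) (3,1)
{UwCs, UwCr, UwCq, UxCs, UxCr, UxCq} → row (-1,1) (-1,1) (-1,1) (-1,1)
{UwEs, UwEr, UwEq, UxEs, UxEr, UxEq} → row (-2,6) (-1,4) (-2,6) (-1,4)
That's 6 distinct rows out of 24 strategies.

6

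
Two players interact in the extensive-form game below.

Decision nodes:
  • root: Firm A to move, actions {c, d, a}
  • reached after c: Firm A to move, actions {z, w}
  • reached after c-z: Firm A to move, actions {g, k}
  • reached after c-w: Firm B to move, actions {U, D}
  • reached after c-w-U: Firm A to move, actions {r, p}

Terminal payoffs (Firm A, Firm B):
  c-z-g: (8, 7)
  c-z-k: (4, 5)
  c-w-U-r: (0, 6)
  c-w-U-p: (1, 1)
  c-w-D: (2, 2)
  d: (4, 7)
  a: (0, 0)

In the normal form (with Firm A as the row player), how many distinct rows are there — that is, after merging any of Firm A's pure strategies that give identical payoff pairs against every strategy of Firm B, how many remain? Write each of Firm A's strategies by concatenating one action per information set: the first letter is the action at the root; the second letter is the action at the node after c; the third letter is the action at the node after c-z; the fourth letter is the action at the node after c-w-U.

6

Firm A has 24 pure strategies: czgr, czgp, czkr, czkp, cwgr, cwgp, cwkr, cwkp, dzgr, dzgp, dzkr, dzkp, dwgr, dwgp, dwkr, dwkp, azgr, azgp, azkr, azkp, awgr, awgp, awkr, awkp. Columns: U, D.
{czgr, czgp} → row (8,7) (8,7)
{czkr, czkp} → row (4,5) (4,5)
{cwgr, cwkr} → row (0,6) (2,2)
{cwgp, cwkp} → row (1,1) (2,2)
{dzgr, dzgp, dzkr, dzkp, dwgr, dwgp, dwkr, dwkp} → row (4,7) (4,7)
{azgr, azgp, azkr, azkp, awgr, awgp, awkr, awkp} → row (0,0) (0,0)
That's 6 distinct rows out of 24 strategies.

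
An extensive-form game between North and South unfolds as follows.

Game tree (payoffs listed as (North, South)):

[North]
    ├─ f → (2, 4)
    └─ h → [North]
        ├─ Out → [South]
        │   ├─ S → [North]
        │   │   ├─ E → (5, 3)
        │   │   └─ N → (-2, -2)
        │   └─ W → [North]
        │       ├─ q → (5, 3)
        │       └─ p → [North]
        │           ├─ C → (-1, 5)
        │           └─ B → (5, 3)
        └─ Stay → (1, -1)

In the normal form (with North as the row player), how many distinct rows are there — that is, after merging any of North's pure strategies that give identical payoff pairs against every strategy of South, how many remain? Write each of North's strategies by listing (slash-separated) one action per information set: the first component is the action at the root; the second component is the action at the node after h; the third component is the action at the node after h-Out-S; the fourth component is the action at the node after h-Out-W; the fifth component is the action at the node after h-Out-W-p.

6

North has 32 pure strategies: f/Out/E/q/C, f/Out/E/q/B, f/Out/E/p/C, f/Out/E/p/B, f/Out/N/q/C, f/Out/N/q/B, f/Out/N/p/C, f/Out/N/p/B, f/Stay/E/q/C, f/Stay/E/q/B, f/Stay/E/p/C, f/Stay/E/p/B, f/Stay/N/q/C, f/Stay/N/q/B, f/Stay/N/p/C, f/Stay/N/p/B, h/Out/E/q/C, h/Out/E/q/B, h/Out/E/p/C, h/Out/E/p/B, h/Out/N/q/C, h/Out/N/q/B, h/Out/N/p/C, h/Out/N/p/B, h/Stay/E/q/C, h/Stay/E/q/B, h/Stay/E/p/C, h/Stay/E/p/B, h/Stay/N/q/C, h/Stay/N/q/B, h/Stay/N/p/C, h/Stay/N/p/B. Columns: S, W.
{f/Out/E/q/C, f/Out/E/q/B, f/Out/E/p/C, f/Out/E/p/B, f/Out/N/q/C, f/Out/N/q/B, f/Out/N/p/C, f/Out/N/p/B, f/Stay/E/q/C, f/Stay/E/q/B, f/Stay/E/p/C, f/Stay/E/p/B, f/Stay/N/q/C, f/Stay/N/q/B, f/Stay/N/p/C, f/Stay/N/p/B} → row (2,4) (2,4)
{h/Out/E/q/C, h/Out/E/q/B, h/Out/E/p/B} → row (5,3) (5,3)
{h/Out/E/p/C} → row (5,3) (-1,5)
{h/Out/N/q/C, h/Out/N/q/B, h/Out/N/p/B} → row (-2,-2) (5,3)
{h/Out/N/p/C} → row (-2,-2) (-1,5)
{h/Stay/E/q/C, h/Stay/E/q/B, h/Stay/E/p/C, h/Stay/E/p/B, h/Stay/N/q/C, h/Stay/N/q/B, h/Stay/N/p/C, h/Stay/N/p/B} → row (1,-1) (1,-1)
That's 6 distinct rows out of 32 strategies.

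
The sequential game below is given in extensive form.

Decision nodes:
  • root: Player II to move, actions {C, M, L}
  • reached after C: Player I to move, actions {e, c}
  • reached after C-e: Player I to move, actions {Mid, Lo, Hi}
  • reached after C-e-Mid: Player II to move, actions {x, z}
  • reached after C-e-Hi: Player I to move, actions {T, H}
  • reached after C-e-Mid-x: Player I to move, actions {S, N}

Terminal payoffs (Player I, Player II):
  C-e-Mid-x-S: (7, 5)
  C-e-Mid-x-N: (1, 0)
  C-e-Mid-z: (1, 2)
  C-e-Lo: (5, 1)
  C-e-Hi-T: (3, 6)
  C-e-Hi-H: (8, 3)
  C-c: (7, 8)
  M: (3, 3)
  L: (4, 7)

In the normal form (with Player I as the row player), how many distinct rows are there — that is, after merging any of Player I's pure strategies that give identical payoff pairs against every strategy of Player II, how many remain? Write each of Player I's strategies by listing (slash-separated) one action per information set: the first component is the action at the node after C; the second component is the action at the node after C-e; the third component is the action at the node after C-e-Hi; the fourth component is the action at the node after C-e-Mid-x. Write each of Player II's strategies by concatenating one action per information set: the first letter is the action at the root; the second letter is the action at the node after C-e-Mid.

Player I has 24 pure strategies: e/Mid/T/S, e/Mid/T/N, e/Mid/H/S, e/Mid/H/N, e/Lo/T/S, e/Lo/T/N, e/Lo/H/S, e/Lo/H/N, e/Hi/T/S, e/Hi/T/N, e/Hi/H/S, e/Hi/H/N, c/Mid/T/S, c/Mid/T/N, c/Mid/H/S, c/Mid/H/N, c/Lo/T/S, c/Lo/T/N, c/Lo/H/S, c/Lo/H/N, c/Hi/T/S, c/Hi/T/N, c/Hi/H/S, c/Hi/H/N. Columns: Cx, Cz, Mx, Mz, Lx, Lz.
{e/Mid/T/S, e/Mid/H/S} → row (7,5) (1,2) (3,3) (3,3) (4,7) (4,7)
{e/Mid/T/N, e/Mid/H/N} → row (1,0) (1,2) (3,3) (3,3) (4,7) (4,7)
{e/Lo/T/S, e/Lo/T/N, e/Lo/H/S, e/Lo/H/N} → row (5,1) (5,1) (3,3) (3,3) (4,7) (4,7)
{e/Hi/T/S, e/Hi/T/N} → row (3,6) (3,6) (3,3) (3,3) (4,7) (4,7)
{e/Hi/H/S, e/Hi/H/N} → row (8,3) (8,3) (3,3) (3,3) (4,7) (4,7)
{c/Mid/T/S, c/Mid/T/N, c/Mid/H/S, c/Mid/H/N, c/Lo/T/S, c/Lo/T/N, c/Lo/H/S, c/Lo/H/N, c/Hi/T/S, c/Hi/T/N, c/Hi/H/S, c/Hi/H/N} → row (7,8) (7,8) (3,3) (3,3) (4,7) (4,7)
That's 6 distinct rows out of 24 strategies.

6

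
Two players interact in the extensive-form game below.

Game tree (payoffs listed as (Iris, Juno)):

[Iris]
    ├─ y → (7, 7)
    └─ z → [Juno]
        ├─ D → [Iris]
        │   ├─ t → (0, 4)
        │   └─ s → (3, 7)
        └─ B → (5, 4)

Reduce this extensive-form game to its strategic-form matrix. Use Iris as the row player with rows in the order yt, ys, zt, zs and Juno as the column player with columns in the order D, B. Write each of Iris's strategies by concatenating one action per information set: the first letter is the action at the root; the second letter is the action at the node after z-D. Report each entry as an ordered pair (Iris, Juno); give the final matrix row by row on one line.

Row yt: D→(7,7), B→(7,7)
Row ys: D→(7,7), B→(7,7)
Row zt: D→(0,4), B→(5,4)
Row zs: D→(3,7), B→(5,4)

yt: (7,7) (7,7) | ys: (7,7) (7,7) | zt: (0,4) (5,4) | zs: (3,7) (5,4)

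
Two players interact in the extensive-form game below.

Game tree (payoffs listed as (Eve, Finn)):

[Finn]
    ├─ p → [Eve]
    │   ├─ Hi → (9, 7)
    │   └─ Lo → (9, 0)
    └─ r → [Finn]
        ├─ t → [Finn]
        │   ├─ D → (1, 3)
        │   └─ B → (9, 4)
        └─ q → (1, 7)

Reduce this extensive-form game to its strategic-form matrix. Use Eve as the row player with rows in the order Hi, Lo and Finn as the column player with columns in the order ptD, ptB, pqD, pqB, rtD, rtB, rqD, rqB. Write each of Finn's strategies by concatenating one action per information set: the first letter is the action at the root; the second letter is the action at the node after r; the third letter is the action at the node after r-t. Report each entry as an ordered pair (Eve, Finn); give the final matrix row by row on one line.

Row Hi: ptD→(9,7), ptB→(9,7), pqD→(9,7), pqB→(9,7), rtD→(1,3), rtB→(9,4), rqD→(1,7), rqB→(1,7)
Row Lo: ptD→(9,0), ptB→(9,0), pqD→(9,0), pqB→(9,0), rtD→(1,3), rtB→(9,4), rqD→(1,7), rqB→(1,7)

Hi: (9,7) (9,7) (9,7) (9,7) (1,3) (9,4) (1,7) (1,7) | Lo: (9,0) (9,0) (9,0) (9,0) (1,3) (9,4) (1,7) (1,7)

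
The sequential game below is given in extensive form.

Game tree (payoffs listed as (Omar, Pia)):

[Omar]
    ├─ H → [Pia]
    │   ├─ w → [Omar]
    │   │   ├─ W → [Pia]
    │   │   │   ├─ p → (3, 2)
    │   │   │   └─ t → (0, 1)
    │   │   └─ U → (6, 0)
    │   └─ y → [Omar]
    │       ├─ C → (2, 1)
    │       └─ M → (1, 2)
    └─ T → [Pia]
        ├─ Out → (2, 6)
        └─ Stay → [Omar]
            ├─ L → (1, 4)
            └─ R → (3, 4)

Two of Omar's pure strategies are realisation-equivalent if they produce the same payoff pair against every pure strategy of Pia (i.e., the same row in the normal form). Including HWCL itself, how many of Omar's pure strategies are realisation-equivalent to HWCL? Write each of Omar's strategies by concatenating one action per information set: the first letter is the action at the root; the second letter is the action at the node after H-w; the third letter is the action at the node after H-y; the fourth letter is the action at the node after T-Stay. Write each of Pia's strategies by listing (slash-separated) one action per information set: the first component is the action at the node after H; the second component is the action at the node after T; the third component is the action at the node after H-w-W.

Row for HWCL (columns w/Out/p, w/Out/t, w/Stay/p, w/Stay/t, y/Out/p, y/Out/t, y/Stay/p, y/Stay/t): (3,2) (0,1) (3,2) (0,1) (2,1) (2,1) (2,1) (2,1).
Under HWCL, Omar's choice at the node after T-Stay can never be reached regardless of what Pia does, so varying those choices leaves every outcome unchanged.
Holding the reachable choices fixed and varying the unreachable one freely already gives 2 equivalent strategies.
No other strategy reproduces this row, so those 2 are the full class: HWCL, HWCR.

2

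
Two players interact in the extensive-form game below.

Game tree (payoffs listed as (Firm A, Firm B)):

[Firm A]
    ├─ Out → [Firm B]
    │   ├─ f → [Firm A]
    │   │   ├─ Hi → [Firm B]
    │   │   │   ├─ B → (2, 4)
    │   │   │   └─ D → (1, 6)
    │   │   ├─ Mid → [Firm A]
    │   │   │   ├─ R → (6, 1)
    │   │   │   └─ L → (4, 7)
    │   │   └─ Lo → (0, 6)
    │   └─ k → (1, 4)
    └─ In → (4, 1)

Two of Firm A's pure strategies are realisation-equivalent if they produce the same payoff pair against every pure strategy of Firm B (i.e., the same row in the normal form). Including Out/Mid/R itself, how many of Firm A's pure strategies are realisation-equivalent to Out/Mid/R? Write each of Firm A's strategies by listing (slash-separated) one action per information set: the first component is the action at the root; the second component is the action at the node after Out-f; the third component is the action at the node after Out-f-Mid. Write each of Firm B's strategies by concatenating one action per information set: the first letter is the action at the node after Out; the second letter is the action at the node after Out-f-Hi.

Row for Out/Mid/R (columns fB, fD, kB, kD): (6,1) (6,1) (1,4) (1,4).
Every one of Firm A's information sets is on the play path for some reply by Firm B when Firm A follows Out/Mid/R.
Changing the action at any of them therefore changes at least one column, so only Out/Mid/R itself gives this row.

1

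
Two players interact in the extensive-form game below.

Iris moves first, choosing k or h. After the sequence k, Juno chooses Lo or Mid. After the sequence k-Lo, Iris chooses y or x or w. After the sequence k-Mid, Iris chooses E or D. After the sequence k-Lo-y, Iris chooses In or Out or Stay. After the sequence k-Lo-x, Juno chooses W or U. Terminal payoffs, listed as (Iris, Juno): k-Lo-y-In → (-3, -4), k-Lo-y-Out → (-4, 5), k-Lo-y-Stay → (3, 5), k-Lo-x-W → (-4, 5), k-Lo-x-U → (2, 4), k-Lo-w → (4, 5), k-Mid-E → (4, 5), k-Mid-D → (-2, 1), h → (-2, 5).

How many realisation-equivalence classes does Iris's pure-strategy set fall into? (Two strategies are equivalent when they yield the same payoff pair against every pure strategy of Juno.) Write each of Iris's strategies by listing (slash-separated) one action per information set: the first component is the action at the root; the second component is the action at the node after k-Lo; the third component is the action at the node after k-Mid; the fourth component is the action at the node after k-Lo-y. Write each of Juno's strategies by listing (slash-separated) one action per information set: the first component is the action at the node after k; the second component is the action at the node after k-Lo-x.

Iris has 36 pure strategies: k/y/E/In, k/y/E/Out, k/y/E/Stay, k/y/D/In, k/y/D/Out, k/y/D/Stay, k/x/E/In, k/x/E/Out, k/x/E/Stay, k/x/D/In, k/x/D/Out, k/x/D/Stay, k/w/E/In, k/w/E/Out, k/w/E/Stay, k/w/D/In, k/w/D/Out, k/w/D/Stay, h/y/E/In, h/y/E/Out, h/y/E/Stay, h/y/D/In, h/y/D/Out, h/y/D/Stay, h/x/E/In, h/x/E/Out, h/x/E/Stay, h/x/D/In, h/x/D/Out, h/x/D/Stay, h/w/E/In, h/w/E/Out, h/w/E/Stay, h/w/D/In, h/w/D/Out, h/w/D/Stay. Columns: Lo/W, Lo/U, Mid/W, Mid/U.
{k/y/E/In} → row (-3,-4) (-3,-4) (4,5) (4,5)
{k/y/E/Out} → row (-4,5) (-4,5) (4,5) (4,5)
{k/y/E/Stay} → row (3,5) (3,5) (4,5) (4,5)
{k/y/D/In} → row (-3,-4) (-3,-4) (-2,1) (-2,1)
{k/y/D/Out} → row (-4,5) (-4,5) (-2,1) (-2,1)
{k/y/D/Stay} → row (3,5) (3,5) (-2,1) (-2,1)
{k/x/E/In, k/x/E/Out, k/x/E/Stay} → row (-4,5) (2,4) (4,5) (4,5)
{k/x/D/In, k/x/D/Out, k/x/D/Stay} → row (-4,5) (2,4) (-2,1) (-2,1)
{k/w/E/In, k/w/E/Out, k/w/E/Stay} → row (4,5) (4,5) (4,5) (4,5)
{k/w/D/In, k/w/D/Out, k/w/D/Stay} → row (4,5) (4,5) (-2,1) (-2,1)
{h/y/E/In, h/y/E/Out, h/y/E/Stay, h/y/D/In, h/y/D/Out, h/y/D/Stay, h/x/E/In, h/x/E/Out, h/x/E/Stay, h/x/D/In, h/x/D/Out, h/x/D/Stay, h/w/E/In, h/w/E/Out, h/w/E/Stay, h/w/D/In, h/w/D/Out, h/w/D/Stay} → row (-2,5) (-2,5) (-2,5) (-2,5)
That's 11 distinct rows out of 36 strategies.

11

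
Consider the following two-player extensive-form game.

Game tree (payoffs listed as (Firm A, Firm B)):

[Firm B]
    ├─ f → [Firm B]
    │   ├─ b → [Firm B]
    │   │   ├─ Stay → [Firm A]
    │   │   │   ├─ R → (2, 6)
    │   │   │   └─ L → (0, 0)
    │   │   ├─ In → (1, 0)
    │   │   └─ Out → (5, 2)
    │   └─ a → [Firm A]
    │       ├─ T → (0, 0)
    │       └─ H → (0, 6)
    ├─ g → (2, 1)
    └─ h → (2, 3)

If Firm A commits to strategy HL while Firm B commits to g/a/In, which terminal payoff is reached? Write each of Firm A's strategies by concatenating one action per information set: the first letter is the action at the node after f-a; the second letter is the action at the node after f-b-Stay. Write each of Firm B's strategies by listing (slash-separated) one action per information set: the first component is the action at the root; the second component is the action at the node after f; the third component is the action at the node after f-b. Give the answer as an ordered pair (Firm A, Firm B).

Trace the play path from the root:
  Firm B plays g
→ terminal payoff (2, 1).
(Firm A's choice at the node after f-a is never reached on this path, so it doesn't affect the outcome.)

(2, 1)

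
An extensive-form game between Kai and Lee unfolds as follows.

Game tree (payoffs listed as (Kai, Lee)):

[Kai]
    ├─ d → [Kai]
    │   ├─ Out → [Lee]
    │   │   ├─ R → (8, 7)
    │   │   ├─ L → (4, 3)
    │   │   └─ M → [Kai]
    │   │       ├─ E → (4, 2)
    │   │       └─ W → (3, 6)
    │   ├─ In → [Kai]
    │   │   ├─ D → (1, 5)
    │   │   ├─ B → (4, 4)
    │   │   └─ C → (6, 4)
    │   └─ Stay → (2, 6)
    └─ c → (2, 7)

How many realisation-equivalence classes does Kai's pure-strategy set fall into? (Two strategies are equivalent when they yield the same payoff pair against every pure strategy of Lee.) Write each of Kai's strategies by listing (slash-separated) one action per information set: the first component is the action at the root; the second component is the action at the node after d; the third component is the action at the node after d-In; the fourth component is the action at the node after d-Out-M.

Kai has 36 pure strategies: d/Out/D/E, d/Out/D/W, d/Out/B/E, d/Out/B/W, d/Out/C/E, d/Out/C/W, d/In/D/E, d/In/D/W, d/In/B/E, d/In/B/W, d/In/C/E, d/In/C/W, d/Stay/D/E, d/Stay/D/W, d/Stay/B/E, d/Stay/B/W, d/Stay/C/E, d/Stay/C/W, c/Out/D/E, c/Out/D/W, c/Out/B/E, c/Out/B/W, c/Out/C/E, c/Out/C/W, c/In/D/E, c/In/D/W, c/In/B/E, c/In/B/W, c/In/C/E, c/In/C/W, c/Stay/D/E, c/Stay/D/W, c/Stay/B/E, c/Stay/B/W, c/Stay/C/E, c/Stay/C/W. Columns: R, L, M.
{d/Out/D/E, d/Out/B/E, d/Out/C/E} → row (8,7) (4,3) (4,2)
{d/Out/D/W, d/Out/B/W, d/Out/C/W} → row (8,7) (4,3) (3,6)
{d/In/D/E, d/In/D/W} → row (1,5) (1,5) (1,5)
{d/In/B/E, d/In/B/W} → row (4,4) (4,4) (4,4)
{d/In/C/E, d/In/C/W} → row (6,4) (6,4) (6,4)
{d/Stay/D/E, d/Stay/D/W, d/Stay/B/E, d/Stay/B/W, d/Stay/C/E, d/Stay/C/W} → row (2,6) (2,6) (2,6)
{c/Out/D/E, c/Out/D/W, c/Out/B/E, c/Out/B/W, c/Out/C/E, c/Out/C/W, c/In/D/E, c/In/D/W, c/In/B/E, c/In/B/W, c/In/C/E, c/In/C/W, c/Stay/D/E, c/Stay/D/W, c/Stay/B/E, c/Stay/B/W, c/Stay/C/E, c/Stay/C/W} → row (2,7) (2,7) (2,7)
That's 7 distinct rows out of 36 strategies.

7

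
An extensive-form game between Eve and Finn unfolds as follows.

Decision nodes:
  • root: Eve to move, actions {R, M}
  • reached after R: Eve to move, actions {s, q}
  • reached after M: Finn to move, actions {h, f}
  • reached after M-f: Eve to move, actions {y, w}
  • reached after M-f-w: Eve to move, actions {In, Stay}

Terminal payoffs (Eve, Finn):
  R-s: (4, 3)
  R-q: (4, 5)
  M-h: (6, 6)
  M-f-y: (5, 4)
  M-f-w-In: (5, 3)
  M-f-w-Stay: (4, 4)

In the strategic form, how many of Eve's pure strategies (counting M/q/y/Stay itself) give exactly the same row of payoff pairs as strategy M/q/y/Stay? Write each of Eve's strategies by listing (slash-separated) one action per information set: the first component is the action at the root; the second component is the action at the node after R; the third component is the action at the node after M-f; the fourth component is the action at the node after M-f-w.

4

Row for M/q/y/Stay (columns h, f): (6,6) (5,4).
Under M/q/y/Stay, Eve's choice at the node after R and at the node after M-f-w can never be reached regardless of what Finn does, so varying those choices leaves every outcome unchanged.
Holding the reachable choices fixed and varying the unreachable ones freely already gives 2 × 2 = 4 equivalent strategies.
No other strategy reproduces this row, so those 4 are the full class: M/s/y/In, M/s/y/Stay, M/q/y/In, M/q/y/Stay.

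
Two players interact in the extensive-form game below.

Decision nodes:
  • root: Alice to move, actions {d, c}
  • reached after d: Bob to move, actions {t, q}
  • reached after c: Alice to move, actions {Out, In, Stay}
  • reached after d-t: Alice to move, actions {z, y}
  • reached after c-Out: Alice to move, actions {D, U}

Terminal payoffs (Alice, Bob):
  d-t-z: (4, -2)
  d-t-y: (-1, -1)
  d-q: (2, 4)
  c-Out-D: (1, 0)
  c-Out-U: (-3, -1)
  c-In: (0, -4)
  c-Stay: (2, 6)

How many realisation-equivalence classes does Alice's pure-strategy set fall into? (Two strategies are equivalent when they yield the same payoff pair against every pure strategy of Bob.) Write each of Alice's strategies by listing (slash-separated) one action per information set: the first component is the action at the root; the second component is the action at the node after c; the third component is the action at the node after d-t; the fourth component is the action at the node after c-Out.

6

Alice has 24 pure strategies: d/Out/z/D, d/Out/z/U, d/Out/y/D, d/Out/y/U, d/In/z/D, d/In/z/U, d/In/y/D, d/In/y/U, d/Stay/z/D, d/Stay/z/U, d/Stay/y/D, d/Stay/y/U, c/Out/z/D, c/Out/z/U, c/Out/y/D, c/Out/y/U, c/In/z/D, c/In/z/U, c/In/y/D, c/In/y/U, c/Stay/z/D, c/Stay/z/U, c/Stay/y/D, c/Stay/y/U. Columns: t, q.
{d/Out/z/D, d/Out/z/U, d/In/z/D, d/In/z/U, d/Stay/z/D, d/Stay/z/U} → row (4,-2) (2,4)
{d/Out/y/D, d/Out/y/U, d/In/y/D, d/In/y/U, d/Stay/y/D, d/Stay/y/U} → row (-1,-1) (2,4)
{c/Out/z/D, c/Out/y/D} → row (1,0) (1,0)
{c/Out/z/U, c/Out/y/U} → row (-3,-1) (-3,-1)
{c/In/z/D, c/In/z/U, c/In/y/D, c/In/y/U} → row (0,-4) (0,-4)
{c/Stay/z/D, c/Stay/z/U, c/Stay/y/D, c/Stay/y/U} → row (2,6) (2,6)
That's 6 distinct rows out of 24 strategies.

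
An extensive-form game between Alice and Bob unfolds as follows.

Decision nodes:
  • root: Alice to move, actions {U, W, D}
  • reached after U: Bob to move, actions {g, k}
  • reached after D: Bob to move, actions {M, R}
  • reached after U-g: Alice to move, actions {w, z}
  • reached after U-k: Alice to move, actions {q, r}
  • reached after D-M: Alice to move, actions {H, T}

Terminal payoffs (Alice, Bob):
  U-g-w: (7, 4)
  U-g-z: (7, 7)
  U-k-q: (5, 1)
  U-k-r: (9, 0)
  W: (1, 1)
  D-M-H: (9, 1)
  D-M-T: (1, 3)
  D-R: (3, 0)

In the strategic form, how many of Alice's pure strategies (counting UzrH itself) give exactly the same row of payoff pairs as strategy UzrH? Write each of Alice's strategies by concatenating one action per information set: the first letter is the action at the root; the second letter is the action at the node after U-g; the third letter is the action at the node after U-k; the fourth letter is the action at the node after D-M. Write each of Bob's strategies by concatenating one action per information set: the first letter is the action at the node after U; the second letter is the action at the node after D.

2

Row for UzrH (columns gM, gR, kM, kR): (7,7) (7,7) (9,0) (9,0).
Under UzrH, Alice's choice at the node after D-M can never be reached regardless of what Bob does, so varying those choices leaves every outcome unchanged.
Holding the reachable choices fixed and varying the unreachable one freely already gives 2 equivalent strategies.
No other strategy reproduces this row, so those 2 are the full class: UzrH, UzrT.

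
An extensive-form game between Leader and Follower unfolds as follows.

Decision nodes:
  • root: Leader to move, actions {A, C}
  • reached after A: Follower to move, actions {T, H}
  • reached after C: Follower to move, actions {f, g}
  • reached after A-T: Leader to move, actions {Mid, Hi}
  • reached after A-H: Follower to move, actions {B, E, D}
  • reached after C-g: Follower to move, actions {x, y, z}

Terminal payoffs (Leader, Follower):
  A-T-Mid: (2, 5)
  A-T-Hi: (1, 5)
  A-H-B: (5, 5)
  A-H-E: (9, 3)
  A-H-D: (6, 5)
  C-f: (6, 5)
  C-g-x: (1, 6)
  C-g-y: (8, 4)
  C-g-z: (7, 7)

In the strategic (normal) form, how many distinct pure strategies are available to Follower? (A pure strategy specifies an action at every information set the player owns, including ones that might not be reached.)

36

Follower owns the node after A with actions {T, H} — two choices.
Follower owns the node after C with actions {f, g} — two choices.
Follower owns the node after A-H with actions {B, E, D} — three choices.
Follower owns the node after C-g with actions {x, y, z} — three choices.
A pure strategy fixes one action at each information set independently, so the count is the product 2 × 2 × 3 × 3 = 36.
(For reference, Leader has 4 pure strategies, giving a 36×4 normal-form matrix.)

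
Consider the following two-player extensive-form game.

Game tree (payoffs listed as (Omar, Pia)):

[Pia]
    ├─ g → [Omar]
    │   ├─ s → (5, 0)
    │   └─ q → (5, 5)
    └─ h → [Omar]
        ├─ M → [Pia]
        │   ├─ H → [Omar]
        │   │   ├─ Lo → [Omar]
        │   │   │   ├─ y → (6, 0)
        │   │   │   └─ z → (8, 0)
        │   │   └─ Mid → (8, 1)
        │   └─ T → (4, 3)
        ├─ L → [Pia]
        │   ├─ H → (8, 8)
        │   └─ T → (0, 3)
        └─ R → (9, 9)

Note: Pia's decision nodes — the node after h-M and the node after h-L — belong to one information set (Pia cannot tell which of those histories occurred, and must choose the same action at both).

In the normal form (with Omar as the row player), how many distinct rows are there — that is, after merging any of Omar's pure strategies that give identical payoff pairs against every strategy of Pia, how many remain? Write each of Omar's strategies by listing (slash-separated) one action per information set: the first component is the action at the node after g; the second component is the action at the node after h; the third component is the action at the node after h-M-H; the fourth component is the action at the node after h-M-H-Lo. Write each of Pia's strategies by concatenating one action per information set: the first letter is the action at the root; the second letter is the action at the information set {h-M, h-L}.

10

Omar has 24 pure strategies: s/M/Lo/y, s/M/Lo/z, s/M/Mid/y, s/M/Mid/z, s/L/Lo/y, s/L/Lo/z, s/L/Mid/y, s/L/Mid/z, s/R/Lo/y, s/R/Lo/z, s/R/Mid/y, s/R/Mid/z, q/M/Lo/y, q/M/Lo/z, q/M/Mid/y, q/M/Mid/z, q/L/Lo/y, q/L/Lo/z, q/L/Mid/y, q/L/Mid/z, q/R/Lo/y, q/R/Lo/z, q/R/Mid/y, q/R/Mid/z. Columns: gH, gT, hH, hT.
{s/M/Lo/y} → row (5,0) (5,0) (6,0) (4,3)
{s/M/Lo/z} → row (5,0) (5,0) (8,0) (4,3)
{s/M/Mid/y, s/M/Mid/z} → row (5,0) (5,0) (8,1) (4,3)
{s/L/Lo/y, s/L/Lo/z, s/L/Mid/y, s/L/Mid/z} → row (5,0) (5,0) (8,8) (0,3)
{s/R/Lo/y, s/R/Lo/z, s/R/Mid/y, s/R/Mid/z} → row (5,0) (5,0) (9,9) (9,9)
{q/M/Lo/y} → row (5,5) (5,5) (6,0) (4,3)
{q/M/Lo/z} → row (5,5) (5,5) (8,0) (4,3)
{q/M/Mid/y, q/M/Mid/z} → row (5,5) (5,5) (8,1) (4,3)
{q/L/Lo/y, q/L/Lo/z, q/L/Mid/y, q/L/Mid/z} → row (5,5) (5,5) (8,8) (0,3)
{q/R/Lo/y, q/R/Lo/z, q/R/Mid/y, q/R/Mid/z} → row (5,5) (5,5) (9,9) (9,9)
That's 10 distinct rows out of 24 strategies.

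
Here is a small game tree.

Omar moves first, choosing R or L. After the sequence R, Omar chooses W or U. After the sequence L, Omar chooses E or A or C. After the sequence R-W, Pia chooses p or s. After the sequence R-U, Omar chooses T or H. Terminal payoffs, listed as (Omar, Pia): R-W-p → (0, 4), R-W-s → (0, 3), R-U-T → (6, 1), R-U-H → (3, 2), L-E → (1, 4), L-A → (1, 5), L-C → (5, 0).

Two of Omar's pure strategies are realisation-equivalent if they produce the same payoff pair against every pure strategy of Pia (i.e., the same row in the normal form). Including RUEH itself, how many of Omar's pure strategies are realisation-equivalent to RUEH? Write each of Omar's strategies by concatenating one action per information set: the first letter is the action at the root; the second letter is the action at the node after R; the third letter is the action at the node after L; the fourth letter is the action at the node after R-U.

3

Row for RUEH (columns p, s): (3,2) (3,2).
Under RUEH, Omar's choice at the node after L can never be reached regardless of what Pia does, so varying those choices leaves every outcome unchanged.
Holding the reachable choices fixed and varying the unreachable one freely already gives 3 equivalent strategies.
No other strategy reproduces this row, so those 3 are the full class: RUEH, RUAH, RUCH.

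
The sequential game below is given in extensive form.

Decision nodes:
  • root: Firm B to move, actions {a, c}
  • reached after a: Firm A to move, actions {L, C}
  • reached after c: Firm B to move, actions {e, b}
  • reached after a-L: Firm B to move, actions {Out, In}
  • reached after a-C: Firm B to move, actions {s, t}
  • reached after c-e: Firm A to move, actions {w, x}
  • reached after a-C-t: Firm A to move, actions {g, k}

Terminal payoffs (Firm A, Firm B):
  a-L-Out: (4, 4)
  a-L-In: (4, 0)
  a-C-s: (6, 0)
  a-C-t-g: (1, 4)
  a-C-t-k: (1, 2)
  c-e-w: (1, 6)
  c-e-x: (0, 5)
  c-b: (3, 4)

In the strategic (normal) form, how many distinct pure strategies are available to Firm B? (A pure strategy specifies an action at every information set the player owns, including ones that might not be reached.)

Firm B owns the root with actions {a, c} — two choices.
Firm B owns the node after c with actions {e, b} — two choices.
Firm B owns the node after a-L with actions {Out, In} — two choices.
Firm B owns the node after a-C with actions {s, t} — two choices.
A pure strategy fixes one action at each information set independently, so the count is the product 2 × 2 × 2 × 2 = 16.
(For reference, Firm A has 8 pure strategies, giving a 16×8 normal-form matrix.)

16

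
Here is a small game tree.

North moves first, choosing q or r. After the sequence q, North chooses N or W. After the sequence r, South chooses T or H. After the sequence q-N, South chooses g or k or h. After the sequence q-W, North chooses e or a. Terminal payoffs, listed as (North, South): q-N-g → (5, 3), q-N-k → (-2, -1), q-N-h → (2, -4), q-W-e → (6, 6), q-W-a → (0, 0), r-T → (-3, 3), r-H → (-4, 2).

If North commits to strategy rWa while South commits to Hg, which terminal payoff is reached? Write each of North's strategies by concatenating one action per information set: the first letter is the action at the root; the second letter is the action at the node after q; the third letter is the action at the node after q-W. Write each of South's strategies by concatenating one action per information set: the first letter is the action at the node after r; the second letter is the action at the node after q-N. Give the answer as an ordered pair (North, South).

(-4, 2)

Trace the play path from the root:
  North plays r
  South plays H at [r]
→ terminal payoff (-4, 2).
(North's choice at the node after q is never reached on this path, so it doesn't affect the outcome.)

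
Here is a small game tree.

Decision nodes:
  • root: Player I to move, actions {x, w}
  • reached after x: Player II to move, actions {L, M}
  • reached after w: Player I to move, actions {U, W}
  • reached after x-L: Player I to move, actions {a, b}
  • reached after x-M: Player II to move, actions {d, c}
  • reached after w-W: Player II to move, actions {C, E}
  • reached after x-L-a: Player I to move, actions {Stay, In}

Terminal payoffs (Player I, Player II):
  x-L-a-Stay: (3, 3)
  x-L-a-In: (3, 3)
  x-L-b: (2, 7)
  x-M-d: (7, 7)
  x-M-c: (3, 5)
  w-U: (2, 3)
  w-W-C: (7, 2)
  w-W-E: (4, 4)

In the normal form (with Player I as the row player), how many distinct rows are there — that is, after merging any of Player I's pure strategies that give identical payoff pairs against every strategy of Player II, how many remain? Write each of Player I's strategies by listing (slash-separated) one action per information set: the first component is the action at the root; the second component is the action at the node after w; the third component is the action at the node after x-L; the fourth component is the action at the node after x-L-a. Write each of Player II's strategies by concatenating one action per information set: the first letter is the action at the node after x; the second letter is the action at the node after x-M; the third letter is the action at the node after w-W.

4

Player I has 16 pure strategies: x/U/a/Stay, x/U/a/In, x/U/b/Stay, x/U/b/In, x/W/a/Stay, x/W/a/In, x/W/b/Stay, x/W/b/In, w/U/a/Stay, w/U/a/In, w/U/b/Stay, w/U/b/In, w/W/a/Stay, w/W/a/In, w/W/b/Stay, w/W/b/In. Columns: LdC, LdE, LcC, LcE, MdC, MdE, McC, McE.
{x/U/a/Stay, x/U/a/In, x/W/a/Stay, x/W/a/In} → row (3,3) (3,3) (3,3) (3,3) (7,7) (7,7) (3,5) (3,5)
{x/U/b/Stay, x/U/b/In, x/W/b/Stay, x/W/b/In} → row (2,7) (2,7) (2,7) (2,7) (7,7) (7,7) (3,5) (3,5)
{w/U/a/Stay, w/U/a/In, w/U/b/Stay, w/U/b/In} → row (2,3) (2,3) (2,3) (2,3) (2,3) (2,3) (2,3) (2,3)
{w/W/a/Stay, w/W/a/In, w/W/b/Stay, w/W/b/In} → row (7,2) (4,4) (7,2) (4,4) (7,2) (4,4) (7,2) (4,4)
That's 4 distinct rows out of 16 strategies.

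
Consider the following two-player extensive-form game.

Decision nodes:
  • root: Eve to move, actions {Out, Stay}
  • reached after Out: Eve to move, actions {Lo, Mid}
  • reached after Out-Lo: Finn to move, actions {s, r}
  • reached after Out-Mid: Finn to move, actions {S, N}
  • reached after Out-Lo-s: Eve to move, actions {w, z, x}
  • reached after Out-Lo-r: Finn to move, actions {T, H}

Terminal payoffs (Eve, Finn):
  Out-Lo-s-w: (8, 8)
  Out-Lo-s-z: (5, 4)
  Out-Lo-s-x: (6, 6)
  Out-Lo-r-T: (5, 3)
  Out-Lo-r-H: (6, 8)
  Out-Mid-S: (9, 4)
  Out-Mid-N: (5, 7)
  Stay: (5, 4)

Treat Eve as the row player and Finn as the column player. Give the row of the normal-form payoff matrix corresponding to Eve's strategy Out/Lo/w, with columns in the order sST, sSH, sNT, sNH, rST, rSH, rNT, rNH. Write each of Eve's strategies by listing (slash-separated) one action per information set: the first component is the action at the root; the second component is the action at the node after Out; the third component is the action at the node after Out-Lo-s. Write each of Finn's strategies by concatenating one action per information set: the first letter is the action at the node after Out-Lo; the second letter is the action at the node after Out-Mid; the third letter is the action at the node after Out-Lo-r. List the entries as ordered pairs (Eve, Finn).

(8,8) (8,8) (8,8) (8,8) (5,3) (6,8) (5,3) (6,8)

vs sST: Eve plays Out → Eve plays Lo at [Out] → Finn plays s at [Out-Lo] → Eve plays w at [Out-Lo-s] → (8, 8)
vs sSH: Eve plays Out → Eve plays Lo at [Out] → Finn plays s at [Out-Lo] → Eve plays w at [Out-Lo-s] → (8, 8)
vs sNT: Eve plays Out → Eve plays Lo at [Out] → Finn plays s at [Out-Lo] → Eve plays w at [Out-Lo-s] → (8, 8)
vs sNH: Eve plays Out → Eve plays Lo at [Out] → Finn plays s at [Out-Lo] → Eve plays w at [Out-Lo-s] → (8, 8)
vs rST: Eve plays Out → Eve plays Lo at [Out] → Finn plays r at [Out-Lo] → Finn plays T at [Out-Lo-r] → (5, 3)
vs rSH: Eve plays Out → Eve plays Lo at [Out] → Finn plays r at [Out-Lo] → Finn plays H at [Out-Lo-r] → (6, 8)
vs rNT: Eve plays Out → Eve plays Lo at [Out] → Finn plays r at [Out-Lo] → Finn plays T at [Out-Lo-r] → (5, 3)
vs rNH: Eve plays Out → Eve plays Lo at [Out] → Finn plays r at [Out-Lo] → Finn plays H at [Out-Lo-r] → (6, 8)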